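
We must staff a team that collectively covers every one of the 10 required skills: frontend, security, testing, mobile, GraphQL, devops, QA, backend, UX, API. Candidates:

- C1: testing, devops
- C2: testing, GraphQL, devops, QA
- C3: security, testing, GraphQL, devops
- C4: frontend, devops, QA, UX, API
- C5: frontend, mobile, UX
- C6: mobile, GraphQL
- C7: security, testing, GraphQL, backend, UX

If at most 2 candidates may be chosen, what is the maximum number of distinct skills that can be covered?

Choosing C4, C7 covers {frontend, security, testing, GraphQL, devops, QA, backend, UX, API} — 9 skills.
No choice of 2 candidates does better; here mobile is left uncovered.

9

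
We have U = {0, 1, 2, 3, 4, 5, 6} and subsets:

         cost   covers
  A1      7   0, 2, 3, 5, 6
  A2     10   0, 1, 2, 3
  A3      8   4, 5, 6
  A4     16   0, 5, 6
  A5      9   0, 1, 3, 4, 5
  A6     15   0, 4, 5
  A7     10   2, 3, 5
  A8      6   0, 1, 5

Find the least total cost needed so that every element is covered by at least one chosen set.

16

A1, A5 cover every element at cost 7 + 9 = 16.
Any cover uses at least 2 sets; among all covering selections none totals below 16.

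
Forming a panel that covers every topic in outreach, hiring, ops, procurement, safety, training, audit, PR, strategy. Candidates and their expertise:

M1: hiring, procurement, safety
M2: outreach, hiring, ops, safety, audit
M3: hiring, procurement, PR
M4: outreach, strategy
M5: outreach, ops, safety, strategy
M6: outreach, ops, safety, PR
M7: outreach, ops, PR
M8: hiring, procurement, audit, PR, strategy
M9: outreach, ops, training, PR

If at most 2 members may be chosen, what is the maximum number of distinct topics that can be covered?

8

Choosing M2, M8 covers {outreach, hiring, ops, procurement, safety, audit, PR, strategy} — 8 topics.
No choice of 2 members does better; here training is left uncovered.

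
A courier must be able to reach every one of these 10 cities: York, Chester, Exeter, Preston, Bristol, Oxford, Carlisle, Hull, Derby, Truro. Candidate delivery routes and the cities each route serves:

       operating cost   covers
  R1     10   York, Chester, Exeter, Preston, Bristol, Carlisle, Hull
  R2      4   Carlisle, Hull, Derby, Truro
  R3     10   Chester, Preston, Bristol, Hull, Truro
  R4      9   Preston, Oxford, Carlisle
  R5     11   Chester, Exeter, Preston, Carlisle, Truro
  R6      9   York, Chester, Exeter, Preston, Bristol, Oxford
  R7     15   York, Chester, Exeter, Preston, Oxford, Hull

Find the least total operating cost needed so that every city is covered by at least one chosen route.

R2, R6 cover every city at operating cost 4 + 9 = 13.
Any cover uses at least 2 routes; among all covering selections none totals below 13.

13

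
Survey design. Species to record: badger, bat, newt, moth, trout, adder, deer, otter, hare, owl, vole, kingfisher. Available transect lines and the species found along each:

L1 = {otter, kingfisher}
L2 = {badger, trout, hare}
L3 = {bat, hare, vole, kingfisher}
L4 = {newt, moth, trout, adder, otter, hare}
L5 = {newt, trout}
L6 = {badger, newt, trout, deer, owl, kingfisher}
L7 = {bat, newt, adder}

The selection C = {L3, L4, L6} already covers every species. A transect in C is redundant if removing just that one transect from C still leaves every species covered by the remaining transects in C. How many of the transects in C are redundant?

0

Drop L3: bat, vole uncovered — not redundant.
Drop L4: moth, adder, otter uncovered — not redundant.
Drop L6: badger, deer, owl uncovered — not redundant.
None of the transects in C is redundant.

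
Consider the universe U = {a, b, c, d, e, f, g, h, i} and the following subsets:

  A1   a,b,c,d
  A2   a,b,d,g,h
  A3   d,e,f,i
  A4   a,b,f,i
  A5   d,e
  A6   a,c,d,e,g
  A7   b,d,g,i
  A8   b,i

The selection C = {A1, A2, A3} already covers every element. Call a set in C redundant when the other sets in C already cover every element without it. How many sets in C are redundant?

Drop A1: c uncovered — not redundant.
Drop A2: g, h uncovered — not redundant.
Drop A3: e, f, i uncovered — not redundant.
None of the sets in C is redundant.

0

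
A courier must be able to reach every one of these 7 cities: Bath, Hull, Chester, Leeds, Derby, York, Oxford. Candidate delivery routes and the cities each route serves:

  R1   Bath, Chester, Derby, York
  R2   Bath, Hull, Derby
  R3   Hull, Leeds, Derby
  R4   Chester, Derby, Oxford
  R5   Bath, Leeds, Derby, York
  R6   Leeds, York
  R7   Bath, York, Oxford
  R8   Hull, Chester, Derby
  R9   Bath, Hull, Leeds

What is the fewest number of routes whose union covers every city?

R1, R3, R4 together cover {Bath, Hull, Chester, Leeds, Derby, York, Oxford} — every city.
No 2 of the 9 routes cover everything (all 36 pairs fall short), so 3 is minimum.

3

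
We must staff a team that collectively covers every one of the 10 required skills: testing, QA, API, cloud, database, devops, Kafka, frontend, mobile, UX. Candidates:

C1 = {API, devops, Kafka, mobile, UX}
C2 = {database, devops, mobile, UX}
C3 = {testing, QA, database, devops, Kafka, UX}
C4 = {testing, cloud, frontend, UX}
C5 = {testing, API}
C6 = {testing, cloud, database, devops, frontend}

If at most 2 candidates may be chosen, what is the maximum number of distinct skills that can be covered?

9

Choosing C1, C6 covers {testing, API, cloud, database, devops, Kafka, frontend, mobile, UX} — 9 skills.
No choice of 2 candidates does better; here QA is left uncovered.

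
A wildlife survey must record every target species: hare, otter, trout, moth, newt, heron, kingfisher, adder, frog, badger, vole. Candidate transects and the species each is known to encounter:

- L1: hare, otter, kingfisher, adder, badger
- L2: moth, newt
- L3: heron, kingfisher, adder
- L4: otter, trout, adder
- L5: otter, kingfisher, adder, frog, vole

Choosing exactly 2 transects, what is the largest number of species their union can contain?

7

Choosing L1, L2 covers {hare, otter, moth, newt, kingfisher, adder, badger} — 7 species.
No choice of 2 transects does better; here trout, heron, frog, vole are left uncovered.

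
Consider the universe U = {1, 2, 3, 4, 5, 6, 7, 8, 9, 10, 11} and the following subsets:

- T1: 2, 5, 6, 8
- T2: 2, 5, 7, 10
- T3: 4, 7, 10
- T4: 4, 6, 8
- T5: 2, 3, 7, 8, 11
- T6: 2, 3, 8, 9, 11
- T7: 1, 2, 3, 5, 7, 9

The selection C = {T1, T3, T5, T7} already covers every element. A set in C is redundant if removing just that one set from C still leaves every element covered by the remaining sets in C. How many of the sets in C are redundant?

Drop T1: 6 uncovered — not redundant.
Drop T3: 4, 10 uncovered — not redundant.
Drop T5: 11 uncovered — not redundant.
Drop T7: 1, 9 uncovered — not redundant.
None of the sets in C is redundant.

0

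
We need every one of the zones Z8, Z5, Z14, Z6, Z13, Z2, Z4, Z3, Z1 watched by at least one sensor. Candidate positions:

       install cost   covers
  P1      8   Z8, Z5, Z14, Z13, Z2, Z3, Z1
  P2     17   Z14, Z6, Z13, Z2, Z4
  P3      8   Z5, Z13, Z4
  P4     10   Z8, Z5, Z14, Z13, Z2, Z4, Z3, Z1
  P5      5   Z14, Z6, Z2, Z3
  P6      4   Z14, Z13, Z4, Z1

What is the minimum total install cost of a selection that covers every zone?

P4, P5 cover every zone at install cost 10 + 5 = 15.
Any cover uses at least 2 sensor positions; among all covering selections none totals below 15.
Greedy by coverage-per-install cost would pick P6, P5, P1 for 17 — worse than the optimum 15.

15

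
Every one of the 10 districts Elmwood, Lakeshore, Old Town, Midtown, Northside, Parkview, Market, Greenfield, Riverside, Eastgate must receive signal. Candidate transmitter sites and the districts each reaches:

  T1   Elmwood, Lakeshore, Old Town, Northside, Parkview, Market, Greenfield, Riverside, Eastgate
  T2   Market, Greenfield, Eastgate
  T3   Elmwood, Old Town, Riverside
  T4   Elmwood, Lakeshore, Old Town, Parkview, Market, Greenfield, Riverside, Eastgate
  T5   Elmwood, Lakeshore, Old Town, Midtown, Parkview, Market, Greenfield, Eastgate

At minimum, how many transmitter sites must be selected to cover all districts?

T1, T5 together cover {Elmwood, Lakeshore, Old Town, Midtown, Northside, Parkview, Market, Greenfield, Riverside, Eastgate} — every district.
No single transmitter site contains all 10 districts, so 2 is optimal.

2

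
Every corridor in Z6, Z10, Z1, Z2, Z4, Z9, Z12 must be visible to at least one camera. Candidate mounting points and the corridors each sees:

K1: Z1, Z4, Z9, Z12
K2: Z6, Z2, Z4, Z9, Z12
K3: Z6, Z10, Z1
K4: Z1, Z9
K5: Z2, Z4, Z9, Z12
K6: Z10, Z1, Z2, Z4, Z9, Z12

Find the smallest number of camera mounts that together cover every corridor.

K2, K3 together cover {Z6, Z10, Z1, Z2, Z4, Z9, Z12} — every corridor.
No single camera mount contains all 7 corridors, so 2 is optimal.

2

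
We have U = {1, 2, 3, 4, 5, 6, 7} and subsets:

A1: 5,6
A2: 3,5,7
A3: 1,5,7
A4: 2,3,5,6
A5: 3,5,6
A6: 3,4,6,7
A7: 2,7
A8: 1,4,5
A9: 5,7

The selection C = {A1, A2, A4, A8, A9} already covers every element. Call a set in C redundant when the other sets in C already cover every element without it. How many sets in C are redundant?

3

Drop A1: the rest still cover every element — redundant.
Drop A2: the rest still cover every element — redundant.
Drop A4: 2 uncovered — not redundant.
Drop A8: 1, 4 uncovered — not redundant.
Drop A9: the rest still cover every element — redundant.
3 redundant: A1, A2, A9.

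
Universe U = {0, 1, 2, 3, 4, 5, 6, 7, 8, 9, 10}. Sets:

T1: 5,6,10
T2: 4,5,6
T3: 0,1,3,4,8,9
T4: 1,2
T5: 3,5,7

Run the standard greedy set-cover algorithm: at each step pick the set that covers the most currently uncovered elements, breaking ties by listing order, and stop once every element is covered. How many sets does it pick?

4

Pick 1: T3 covers 6 new elements (0, 1, 3, 4, 8, 9).
Pick 2: T1 covers 3 new elements (5, 6, 10).
Pick 3: T4 covers 1 new elements (2).
Pick 4: T5 covers 1 new elements (7).
Greedy uses 4 sets.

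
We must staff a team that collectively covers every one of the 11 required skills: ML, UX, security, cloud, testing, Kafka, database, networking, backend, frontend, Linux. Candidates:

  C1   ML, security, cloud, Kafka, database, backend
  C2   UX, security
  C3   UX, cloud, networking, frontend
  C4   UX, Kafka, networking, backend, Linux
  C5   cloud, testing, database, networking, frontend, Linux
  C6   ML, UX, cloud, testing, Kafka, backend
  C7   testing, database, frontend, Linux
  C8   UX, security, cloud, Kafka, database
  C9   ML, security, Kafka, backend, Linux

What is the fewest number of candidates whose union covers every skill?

C1, C2, C5 together cover {ML, UX, security, cloud, testing, Kafka, database, networking, backend, frontend, Linux} — every skill.
No 2 of the 9 candidates cover everything (all 36 pairs fall short), so 3 is minimum.

3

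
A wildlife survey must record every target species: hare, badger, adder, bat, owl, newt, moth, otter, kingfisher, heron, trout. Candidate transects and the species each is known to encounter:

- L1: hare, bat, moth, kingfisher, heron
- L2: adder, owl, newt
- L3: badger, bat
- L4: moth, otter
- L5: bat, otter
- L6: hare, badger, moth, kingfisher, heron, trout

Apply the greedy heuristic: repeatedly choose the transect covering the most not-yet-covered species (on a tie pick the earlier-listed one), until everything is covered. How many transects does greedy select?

Pick 1: L6 covers 6 new species (hare, badger, moth, kingfisher, heron, trout).
Pick 2: L2 covers 3 new species (adder, owl, newt).
Pick 3: L5 covers 2 new species (bat, otter).
Greedy uses 3 transects.

3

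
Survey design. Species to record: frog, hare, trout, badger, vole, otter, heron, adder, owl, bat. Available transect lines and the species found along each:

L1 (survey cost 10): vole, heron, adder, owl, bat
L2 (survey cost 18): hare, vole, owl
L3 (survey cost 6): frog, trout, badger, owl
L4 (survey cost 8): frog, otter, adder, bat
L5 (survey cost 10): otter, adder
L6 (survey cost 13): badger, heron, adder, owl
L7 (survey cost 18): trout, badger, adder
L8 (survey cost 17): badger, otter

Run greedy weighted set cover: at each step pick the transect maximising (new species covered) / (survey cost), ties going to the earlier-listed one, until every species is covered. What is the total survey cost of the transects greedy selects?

Pick 1: L3 adds 4 new (frog, trout, badger, owl) at survey cost 6 (ratio 4/6).
Pick 2: L1 adds 4 new (vole, heron, adder, bat) at survey cost 10 (ratio 4/10).
Pick 3: L4 adds 1 new (otter) at survey cost 8 (ratio 1/8).
Pick 4: L2 adds 1 new (hare) at survey cost 18 (ratio 1/18).
Greedy total survey cost: 6 + 10 + 8 + 18 = 42.

42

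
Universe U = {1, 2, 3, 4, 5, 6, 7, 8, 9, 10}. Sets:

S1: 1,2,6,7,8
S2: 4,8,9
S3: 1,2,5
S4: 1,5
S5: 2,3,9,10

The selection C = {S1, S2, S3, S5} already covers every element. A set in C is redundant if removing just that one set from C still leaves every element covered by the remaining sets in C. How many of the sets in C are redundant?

Drop S1: 6, 7 uncovered — not redundant.
Drop S2: 4 uncovered — not redundant.
Drop S3: 5 uncovered — not redundant.
Drop S5: 3, 10 uncovered — not redundant.
None of the sets in C is redundant.

0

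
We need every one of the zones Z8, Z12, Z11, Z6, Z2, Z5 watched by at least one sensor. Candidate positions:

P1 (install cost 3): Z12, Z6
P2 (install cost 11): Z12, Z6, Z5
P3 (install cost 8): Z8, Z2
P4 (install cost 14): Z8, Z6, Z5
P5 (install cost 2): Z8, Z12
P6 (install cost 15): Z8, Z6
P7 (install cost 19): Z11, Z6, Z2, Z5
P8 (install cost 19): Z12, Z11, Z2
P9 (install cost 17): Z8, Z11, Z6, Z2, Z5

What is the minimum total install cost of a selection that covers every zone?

19

P5, P9 cover every zone at install cost 2 + 17 = 19.
Any cover uses at least 2 sensor positions; among all covering selections none totals below 19.
Greedy by coverage-per-install cost would pick P5, P1, P9 for 22 — worse than the optimum 19.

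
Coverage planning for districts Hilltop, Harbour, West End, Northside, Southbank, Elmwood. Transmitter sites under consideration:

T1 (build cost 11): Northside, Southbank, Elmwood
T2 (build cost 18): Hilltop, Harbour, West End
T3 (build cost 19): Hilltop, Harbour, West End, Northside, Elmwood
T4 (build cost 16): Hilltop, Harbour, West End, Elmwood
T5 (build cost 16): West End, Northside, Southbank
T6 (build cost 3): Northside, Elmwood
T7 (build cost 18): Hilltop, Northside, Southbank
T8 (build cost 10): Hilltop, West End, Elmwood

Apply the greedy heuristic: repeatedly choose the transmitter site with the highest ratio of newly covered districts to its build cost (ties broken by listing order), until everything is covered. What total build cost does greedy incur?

40

Pick 1: T6 adds 2 new (Northside, Elmwood) at build cost 3 (ratio 2/3).
Pick 2: T8 adds 2 new (Hilltop, West End) at build cost 10 (ratio 2/10).
Pick 3: T1 adds 1 new (Southbank) at build cost 11 (ratio 1/11).
Pick 4: T4 adds 1 new (Harbour) at build cost 16 (ratio 1/16).
Greedy total build cost: 3 + 10 + 11 + 16 = 40. (The true optimum is 27, so greedy overshoots here.)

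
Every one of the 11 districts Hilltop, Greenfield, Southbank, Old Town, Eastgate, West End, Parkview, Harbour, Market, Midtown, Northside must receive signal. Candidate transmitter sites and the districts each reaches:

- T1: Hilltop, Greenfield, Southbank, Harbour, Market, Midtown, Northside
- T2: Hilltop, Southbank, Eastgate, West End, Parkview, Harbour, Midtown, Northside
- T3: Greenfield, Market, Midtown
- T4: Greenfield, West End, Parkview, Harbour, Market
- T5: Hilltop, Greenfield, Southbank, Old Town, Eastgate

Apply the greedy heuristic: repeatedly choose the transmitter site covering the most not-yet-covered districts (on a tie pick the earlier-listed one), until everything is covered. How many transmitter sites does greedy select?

3

Pick 1: T2 covers 8 new districts (Hilltop, Southbank, Eastgate, West End, Parkview, Harbour, Midtown, Northside).
Pick 2: T1 covers 2 new districts (Greenfield, Market).
Pick 3: T5 covers 1 new districts (Old Town).
Greedy uses 3 transmitter sites.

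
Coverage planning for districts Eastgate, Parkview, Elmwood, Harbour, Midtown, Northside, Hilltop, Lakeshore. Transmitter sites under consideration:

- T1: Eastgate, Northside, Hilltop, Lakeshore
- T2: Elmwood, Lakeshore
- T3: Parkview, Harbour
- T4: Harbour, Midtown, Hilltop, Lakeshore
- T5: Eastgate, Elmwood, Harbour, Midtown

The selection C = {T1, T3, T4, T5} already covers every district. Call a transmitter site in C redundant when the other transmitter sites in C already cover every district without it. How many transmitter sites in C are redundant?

Drop T1: Northside uncovered — not redundant.
Drop T3: Parkview uncovered — not redundant.
Drop T4: the rest still cover every district — redundant.
Drop T5: Elmwood uncovered — not redundant.
1 redundant: T4.

1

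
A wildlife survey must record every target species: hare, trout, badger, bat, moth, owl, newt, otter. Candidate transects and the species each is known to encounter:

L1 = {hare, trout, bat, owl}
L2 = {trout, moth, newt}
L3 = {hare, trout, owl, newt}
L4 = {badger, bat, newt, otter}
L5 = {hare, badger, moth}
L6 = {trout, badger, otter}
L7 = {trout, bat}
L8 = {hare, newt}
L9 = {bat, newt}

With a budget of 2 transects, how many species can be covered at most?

7

Choosing L1, L4 covers {hare, trout, badger, bat, owl, newt, otter} — 7 species.
No choice of 2 transects does better; here moth is left uncovered.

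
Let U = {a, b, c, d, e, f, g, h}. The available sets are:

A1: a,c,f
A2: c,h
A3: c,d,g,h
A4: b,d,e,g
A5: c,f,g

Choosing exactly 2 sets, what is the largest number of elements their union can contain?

Choosing A1, A4 covers {a, b, c, d, e, f, g} — 7 elements.
No choice of 2 sets does better; here h is left uncovered.

7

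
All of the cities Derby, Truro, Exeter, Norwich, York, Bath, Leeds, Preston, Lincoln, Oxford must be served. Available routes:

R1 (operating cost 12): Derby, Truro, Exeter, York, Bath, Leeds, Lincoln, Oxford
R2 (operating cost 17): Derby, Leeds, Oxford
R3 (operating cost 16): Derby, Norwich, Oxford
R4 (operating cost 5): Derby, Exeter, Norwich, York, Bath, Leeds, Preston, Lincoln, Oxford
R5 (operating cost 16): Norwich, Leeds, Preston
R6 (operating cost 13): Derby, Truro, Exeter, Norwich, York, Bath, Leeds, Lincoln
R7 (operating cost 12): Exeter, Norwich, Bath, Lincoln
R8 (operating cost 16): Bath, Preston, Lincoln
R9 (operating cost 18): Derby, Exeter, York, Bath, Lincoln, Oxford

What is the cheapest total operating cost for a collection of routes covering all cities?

R1, R4 cover every city at operating cost 12 + 5 = 17.
Any cover uses at least 2 routes; among all covering selections none totals below 17.

17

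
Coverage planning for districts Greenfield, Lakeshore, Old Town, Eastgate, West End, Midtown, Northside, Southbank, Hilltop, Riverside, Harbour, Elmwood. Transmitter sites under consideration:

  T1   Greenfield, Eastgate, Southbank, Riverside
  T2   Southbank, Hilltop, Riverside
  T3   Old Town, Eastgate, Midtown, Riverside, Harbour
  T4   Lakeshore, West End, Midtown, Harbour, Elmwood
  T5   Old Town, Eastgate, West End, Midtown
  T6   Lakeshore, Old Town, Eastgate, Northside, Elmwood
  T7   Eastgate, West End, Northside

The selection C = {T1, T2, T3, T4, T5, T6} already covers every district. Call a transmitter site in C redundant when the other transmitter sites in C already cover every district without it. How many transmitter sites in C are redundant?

Drop T1: Greenfield uncovered — not redundant.
Drop T2: Hilltop uncovered — not redundant.
Drop T3: the rest still cover every district — redundant.
Drop T4: the rest still cover every district — redundant.
Drop T5: the rest still cover every district — redundant.
Drop T6: Northside uncovered — not redundant.
3 redundant: T3, T4, T5.

3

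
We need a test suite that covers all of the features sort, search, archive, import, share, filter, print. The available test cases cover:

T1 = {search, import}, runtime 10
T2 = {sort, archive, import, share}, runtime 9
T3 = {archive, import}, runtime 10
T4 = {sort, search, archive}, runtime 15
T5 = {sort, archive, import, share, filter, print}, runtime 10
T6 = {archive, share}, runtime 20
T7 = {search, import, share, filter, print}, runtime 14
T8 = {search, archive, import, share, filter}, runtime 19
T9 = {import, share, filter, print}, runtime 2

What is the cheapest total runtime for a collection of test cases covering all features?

17

T4, T9 cover every feature at runtime 15 + 2 = 17.
Any cover uses at least 2 test cases; among all covering selections none totals below 17.
Greedy by coverage-per-runtime would pick T9, T2, T1 for 21 — worse than the optimum 17.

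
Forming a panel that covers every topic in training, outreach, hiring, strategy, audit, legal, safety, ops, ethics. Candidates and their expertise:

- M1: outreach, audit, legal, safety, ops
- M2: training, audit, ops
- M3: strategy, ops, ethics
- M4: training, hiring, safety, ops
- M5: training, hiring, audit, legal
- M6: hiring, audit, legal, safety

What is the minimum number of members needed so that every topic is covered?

M1, M3, M4 together cover {training, outreach, hiring, strategy, audit, legal, safety, ops, ethics} — every topic.
No 2 of the 6 members cover everything (all 15 pairs fall short), so 3 is minimum.

3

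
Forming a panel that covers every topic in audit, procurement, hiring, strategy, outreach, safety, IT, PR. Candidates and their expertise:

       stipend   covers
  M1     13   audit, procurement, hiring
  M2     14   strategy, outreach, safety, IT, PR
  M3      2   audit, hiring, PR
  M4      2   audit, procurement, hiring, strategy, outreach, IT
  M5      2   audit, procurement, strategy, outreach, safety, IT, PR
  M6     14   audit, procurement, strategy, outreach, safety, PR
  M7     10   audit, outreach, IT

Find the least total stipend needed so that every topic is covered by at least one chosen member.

4

M3, M5 cover every topic at stipend 2 + 2 = 4.
Any cover uses at least 2 members; among all covering selections none totals below 4.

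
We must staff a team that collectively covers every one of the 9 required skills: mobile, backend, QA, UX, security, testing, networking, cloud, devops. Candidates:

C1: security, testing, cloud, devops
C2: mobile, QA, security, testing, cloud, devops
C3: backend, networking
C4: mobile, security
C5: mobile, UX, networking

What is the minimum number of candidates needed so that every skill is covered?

C2, C3, C5 together cover {mobile, backend, QA, UX, security, testing, networking, cloud, devops} — every skill.
No 2 of the 5 candidates cover everything (all 10 pairs fall short), so 3 is minimum.

3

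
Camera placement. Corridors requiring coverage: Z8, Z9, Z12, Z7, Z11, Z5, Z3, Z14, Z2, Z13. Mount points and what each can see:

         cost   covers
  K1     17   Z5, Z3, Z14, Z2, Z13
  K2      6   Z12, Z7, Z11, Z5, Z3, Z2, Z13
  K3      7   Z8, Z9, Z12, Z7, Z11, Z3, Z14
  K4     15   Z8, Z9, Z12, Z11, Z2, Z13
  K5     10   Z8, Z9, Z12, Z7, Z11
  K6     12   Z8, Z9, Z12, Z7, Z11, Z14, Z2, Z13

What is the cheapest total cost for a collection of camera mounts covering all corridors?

13

K2, K3 cover every corridor at cost 6 + 7 = 13.
Any cover uses at least 2 camera mounts; among all covering selections none totals below 13.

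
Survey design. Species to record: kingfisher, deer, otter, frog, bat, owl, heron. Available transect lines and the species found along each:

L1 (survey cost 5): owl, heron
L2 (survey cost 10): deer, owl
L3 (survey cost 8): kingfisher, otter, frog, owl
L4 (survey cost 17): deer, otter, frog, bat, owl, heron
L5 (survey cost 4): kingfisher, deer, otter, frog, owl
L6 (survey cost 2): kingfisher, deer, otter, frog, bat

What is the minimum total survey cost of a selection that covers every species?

7

L1, L6 cover every species at survey cost 5 + 2 = 7.
Any cover uses at least 2 transects; among all covering selections none totals below 7.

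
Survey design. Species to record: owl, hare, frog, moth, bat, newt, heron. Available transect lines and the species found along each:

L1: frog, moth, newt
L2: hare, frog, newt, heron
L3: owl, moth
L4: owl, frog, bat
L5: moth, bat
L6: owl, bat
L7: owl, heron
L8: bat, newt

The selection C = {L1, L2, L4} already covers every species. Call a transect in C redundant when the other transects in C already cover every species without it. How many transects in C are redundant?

Drop L1: moth uncovered — not redundant.
Drop L2: hare, heron uncovered — not redundant.
Drop L4: owl, bat uncovered — not redundant.
None of the transects in C is redundant.

0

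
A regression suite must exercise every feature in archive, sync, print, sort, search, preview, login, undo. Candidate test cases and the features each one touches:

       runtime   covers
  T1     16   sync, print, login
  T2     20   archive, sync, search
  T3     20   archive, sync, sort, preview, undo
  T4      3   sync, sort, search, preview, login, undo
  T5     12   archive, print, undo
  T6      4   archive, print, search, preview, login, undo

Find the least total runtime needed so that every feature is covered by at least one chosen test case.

7

T4, T6 cover every feature at runtime 3 + 4 = 7.
Any cover uses at least 2 test cases; among all covering selections none totals below 7.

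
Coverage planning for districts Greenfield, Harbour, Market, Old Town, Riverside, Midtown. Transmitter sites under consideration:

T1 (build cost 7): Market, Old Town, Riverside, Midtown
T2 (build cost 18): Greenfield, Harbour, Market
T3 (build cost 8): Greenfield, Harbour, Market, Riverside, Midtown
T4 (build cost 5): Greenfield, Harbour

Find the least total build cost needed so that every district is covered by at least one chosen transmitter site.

12

T1, T4 cover every district at build cost 7 + 5 = 12.
Any cover uses at least 2 transmitter sites; among all covering selections none totals below 12.
Greedy by coverage-per-build cost would pick T3, T1 for 15 — worse than the optimum 12.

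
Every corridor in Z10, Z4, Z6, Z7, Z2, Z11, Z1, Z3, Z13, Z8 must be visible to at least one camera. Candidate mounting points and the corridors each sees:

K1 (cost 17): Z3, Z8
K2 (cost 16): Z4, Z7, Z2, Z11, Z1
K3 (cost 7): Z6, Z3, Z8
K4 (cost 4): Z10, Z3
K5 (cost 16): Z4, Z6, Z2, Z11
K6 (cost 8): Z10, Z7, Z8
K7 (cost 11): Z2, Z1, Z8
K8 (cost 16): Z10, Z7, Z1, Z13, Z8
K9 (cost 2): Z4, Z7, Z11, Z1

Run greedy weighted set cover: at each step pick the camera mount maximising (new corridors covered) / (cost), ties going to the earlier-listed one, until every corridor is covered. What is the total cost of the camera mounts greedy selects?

40

Pick 1: K9 adds 4 new (Z4, Z7, Z11, Z1) at cost 2 (ratio 4/2).
Pick 2: K4 adds 2 new (Z10, Z3) at cost 4 (ratio 2/4).
Pick 3: K3 adds 2 new (Z6, Z8) at cost 7 (ratio 2/7).
Pick 4: K7 adds 1 new (Z2) at cost 11 (ratio 1/11).
Pick 5: K8 adds 1 new (Z13) at cost 16 (ratio 1/16).
Greedy total cost: 2 + 4 + 7 + 11 + 16 = 40. (The true optimum is 36, so greedy overshoots here.)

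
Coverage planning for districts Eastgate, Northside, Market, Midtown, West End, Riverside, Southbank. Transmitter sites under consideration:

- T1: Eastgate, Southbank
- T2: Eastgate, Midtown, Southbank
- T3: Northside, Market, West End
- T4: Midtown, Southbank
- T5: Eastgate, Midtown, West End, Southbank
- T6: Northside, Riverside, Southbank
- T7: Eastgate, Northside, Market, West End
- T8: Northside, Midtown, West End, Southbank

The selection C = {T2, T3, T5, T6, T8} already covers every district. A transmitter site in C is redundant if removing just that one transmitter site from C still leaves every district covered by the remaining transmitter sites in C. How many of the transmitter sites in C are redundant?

3

Drop T2: the rest still cover every district — redundant.
Drop T3: Market uncovered — not redundant.
Drop T5: the rest still cover every district — redundant.
Drop T6: Riverside uncovered — not redundant.
Drop T8: the rest still cover every district — redundant.
3 redundant: T2, T5, T8.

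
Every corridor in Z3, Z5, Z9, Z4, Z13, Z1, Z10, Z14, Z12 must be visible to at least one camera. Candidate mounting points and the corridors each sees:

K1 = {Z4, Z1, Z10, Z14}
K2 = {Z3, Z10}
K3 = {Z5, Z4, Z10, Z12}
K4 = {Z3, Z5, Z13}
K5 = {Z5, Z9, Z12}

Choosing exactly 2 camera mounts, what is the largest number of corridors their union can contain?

Choosing K1, K4 covers {Z3, Z5, Z4, Z13, Z1, Z10, Z14} — 7 corridors.
No choice of 2 camera mounts does better; here Z9, Z12 are left uncovered.

7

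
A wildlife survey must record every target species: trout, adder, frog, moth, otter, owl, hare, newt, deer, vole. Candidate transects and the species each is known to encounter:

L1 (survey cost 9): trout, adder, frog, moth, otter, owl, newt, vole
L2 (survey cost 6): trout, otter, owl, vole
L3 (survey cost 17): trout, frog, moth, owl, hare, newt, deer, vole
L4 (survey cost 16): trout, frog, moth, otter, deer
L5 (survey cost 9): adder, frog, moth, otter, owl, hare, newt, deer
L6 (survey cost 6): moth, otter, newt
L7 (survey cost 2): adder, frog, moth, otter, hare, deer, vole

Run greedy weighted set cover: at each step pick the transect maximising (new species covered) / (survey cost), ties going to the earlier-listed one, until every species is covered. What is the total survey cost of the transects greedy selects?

11

Pick 1: L7 adds 7 new (adder, frog, moth, otter, hare, deer, vole) at survey cost 2 (ratio 7/2).
Pick 2: L1 adds 3 new (trout, owl, newt) at survey cost 9 (ratio 3/9).
Greedy total survey cost: 2 + 9 = 11.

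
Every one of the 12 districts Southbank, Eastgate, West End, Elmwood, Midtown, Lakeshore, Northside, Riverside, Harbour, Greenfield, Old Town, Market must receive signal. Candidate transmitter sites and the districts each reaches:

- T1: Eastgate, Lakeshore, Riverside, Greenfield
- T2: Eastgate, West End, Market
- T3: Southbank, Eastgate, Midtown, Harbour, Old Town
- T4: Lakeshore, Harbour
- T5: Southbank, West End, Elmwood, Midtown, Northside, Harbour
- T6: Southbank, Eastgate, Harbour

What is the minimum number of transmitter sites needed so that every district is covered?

T1, T2, T3, T5 together cover {Southbank, Eastgate, West End, Elmwood, Midtown, Lakeshore, Northside, Riverside, Harbour, Greenfield, Old Town, Market} — every district.
No 3 of the 6 transmitter sites cover everything (all 20 triples fall short), so 4 is minimum.

4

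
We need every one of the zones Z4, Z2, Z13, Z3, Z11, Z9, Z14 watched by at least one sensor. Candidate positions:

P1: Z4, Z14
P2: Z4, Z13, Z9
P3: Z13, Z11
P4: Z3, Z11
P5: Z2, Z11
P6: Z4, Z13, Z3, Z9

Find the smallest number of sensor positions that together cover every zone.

P1, P5, P6 together cover {Z4, Z2, Z13, Z3, Z11, Z9, Z14} — every zone.
No 2 of the 6 sensor positions cover everything (all 15 pairs fall short), so 3 is minimum.

3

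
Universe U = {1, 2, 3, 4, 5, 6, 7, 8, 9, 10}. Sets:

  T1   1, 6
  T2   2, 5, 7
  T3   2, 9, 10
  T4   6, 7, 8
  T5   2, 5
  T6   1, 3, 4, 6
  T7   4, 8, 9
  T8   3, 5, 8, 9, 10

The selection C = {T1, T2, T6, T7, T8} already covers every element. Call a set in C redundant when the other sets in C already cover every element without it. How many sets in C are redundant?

3

Drop T1: the rest still cover every element — redundant.
Drop T2: 2, 7 uncovered — not redundant.
Drop T6: the rest still cover every element — redundant.
Drop T7: the rest still cover every element — redundant.
Drop T8: 10 uncovered — not redundant.
3 redundant: T1, T6, T7.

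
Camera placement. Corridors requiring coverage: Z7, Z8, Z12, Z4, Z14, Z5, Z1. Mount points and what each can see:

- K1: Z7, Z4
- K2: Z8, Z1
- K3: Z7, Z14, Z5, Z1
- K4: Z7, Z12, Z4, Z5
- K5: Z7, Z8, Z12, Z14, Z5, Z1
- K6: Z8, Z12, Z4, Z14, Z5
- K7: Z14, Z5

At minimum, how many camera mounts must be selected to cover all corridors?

K1, K5 together cover {Z7, Z8, Z12, Z4, Z14, Z5, Z1} — every corridor.
No single camera mount contains all 7 corridors, so 2 is optimal.

2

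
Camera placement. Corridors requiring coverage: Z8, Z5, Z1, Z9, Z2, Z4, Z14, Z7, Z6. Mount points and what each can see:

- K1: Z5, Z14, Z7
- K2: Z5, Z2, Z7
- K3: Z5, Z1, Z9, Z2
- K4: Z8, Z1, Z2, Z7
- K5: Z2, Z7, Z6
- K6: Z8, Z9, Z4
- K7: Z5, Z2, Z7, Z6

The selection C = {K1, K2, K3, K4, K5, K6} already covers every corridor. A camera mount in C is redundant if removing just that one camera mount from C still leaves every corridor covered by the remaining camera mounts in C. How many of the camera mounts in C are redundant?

Drop K1: Z14 uncovered — not redundant.
Drop K2: the rest still cover every corridor — redundant.
Drop K3: the rest still cover every corridor — redundant.
Drop K4: the rest still cover every corridor — redundant.
Drop K5: Z6 uncovered — not redundant.
Drop K6: Z4 uncovered — not redundant.
3 redundant: K2, K3, K4.

3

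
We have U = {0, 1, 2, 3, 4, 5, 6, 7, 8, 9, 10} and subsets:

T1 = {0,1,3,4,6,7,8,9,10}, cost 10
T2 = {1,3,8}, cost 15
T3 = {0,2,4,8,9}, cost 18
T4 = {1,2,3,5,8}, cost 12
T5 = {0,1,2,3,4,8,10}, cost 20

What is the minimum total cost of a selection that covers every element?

T1, T4 cover every element at cost 10 + 12 = 22.
Any cover uses at least 2 sets; among all covering selections none totals below 22.

22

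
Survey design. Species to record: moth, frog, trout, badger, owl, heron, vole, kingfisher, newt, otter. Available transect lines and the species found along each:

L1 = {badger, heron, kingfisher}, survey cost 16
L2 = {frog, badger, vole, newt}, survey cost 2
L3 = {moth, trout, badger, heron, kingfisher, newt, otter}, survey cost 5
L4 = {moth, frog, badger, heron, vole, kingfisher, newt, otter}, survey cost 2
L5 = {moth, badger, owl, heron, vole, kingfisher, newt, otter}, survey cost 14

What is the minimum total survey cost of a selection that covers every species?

L2, L3, L5 cover every species at survey cost 2 + 5 + 14 = 21.
Any cover uses at least 3 transects; among all covering selections none totals below 21.

21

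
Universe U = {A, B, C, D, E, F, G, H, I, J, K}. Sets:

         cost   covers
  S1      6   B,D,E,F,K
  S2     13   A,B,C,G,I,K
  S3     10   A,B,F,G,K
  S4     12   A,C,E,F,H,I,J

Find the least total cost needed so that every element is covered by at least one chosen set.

S1, S3, S4 cover every element at cost 6 + 10 + 12 = 28.
Any cover uses at least 3 sets; among all covering selections none totals below 28.

28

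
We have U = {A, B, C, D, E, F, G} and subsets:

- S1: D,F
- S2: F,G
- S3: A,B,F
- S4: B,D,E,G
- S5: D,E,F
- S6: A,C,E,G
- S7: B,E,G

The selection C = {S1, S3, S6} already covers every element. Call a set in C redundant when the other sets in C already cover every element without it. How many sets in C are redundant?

0

Drop S1: D uncovered — not redundant.
Drop S3: B uncovered — not redundant.
Drop S6: C, E, G uncovered — not redundant.
None of the sets in C is redundant.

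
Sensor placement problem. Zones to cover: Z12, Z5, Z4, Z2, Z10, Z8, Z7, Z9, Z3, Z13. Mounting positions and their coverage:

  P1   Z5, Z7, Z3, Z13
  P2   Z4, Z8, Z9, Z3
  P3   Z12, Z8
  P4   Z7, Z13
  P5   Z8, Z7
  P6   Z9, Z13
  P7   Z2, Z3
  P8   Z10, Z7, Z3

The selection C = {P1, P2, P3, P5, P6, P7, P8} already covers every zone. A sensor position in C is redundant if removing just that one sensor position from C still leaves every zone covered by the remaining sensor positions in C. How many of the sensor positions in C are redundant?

2

Drop P1: Z5 uncovered — not redundant.
Drop P2: Z4 uncovered — not redundant.
Drop P3: Z12 uncovered — not redundant.
Drop P5: the rest still cover every zone — redundant.
Drop P6: the rest still cover every zone — redundant.
Drop P7: Z2 uncovered — not redundant.
Drop P8: Z10 uncovered — not redundant.
2 redundant: P5, P6.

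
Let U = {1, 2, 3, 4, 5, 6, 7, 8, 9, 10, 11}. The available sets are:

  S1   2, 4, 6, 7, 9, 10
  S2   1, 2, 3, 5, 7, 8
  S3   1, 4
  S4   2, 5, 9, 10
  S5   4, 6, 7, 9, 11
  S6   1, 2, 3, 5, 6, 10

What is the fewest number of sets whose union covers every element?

3

S1, S2, S5 together cover {1, 2, 3, 4, 5, 6, 7, 8, 9, 10, 11} — every element.
No 2 of the 6 sets cover everything (all 15 pairs fall short), so 3 is minimum.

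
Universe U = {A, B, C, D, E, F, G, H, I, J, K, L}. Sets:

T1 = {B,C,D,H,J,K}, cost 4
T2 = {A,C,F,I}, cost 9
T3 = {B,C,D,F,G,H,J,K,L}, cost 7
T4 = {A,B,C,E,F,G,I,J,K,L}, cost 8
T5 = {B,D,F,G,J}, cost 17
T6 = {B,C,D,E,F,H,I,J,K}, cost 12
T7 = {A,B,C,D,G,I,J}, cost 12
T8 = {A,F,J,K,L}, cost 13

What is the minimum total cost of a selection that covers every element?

12

T1, T4 cover every element at cost 4 + 8 = 12.
Any cover uses at least 2 sets; among all covering selections none totals below 12.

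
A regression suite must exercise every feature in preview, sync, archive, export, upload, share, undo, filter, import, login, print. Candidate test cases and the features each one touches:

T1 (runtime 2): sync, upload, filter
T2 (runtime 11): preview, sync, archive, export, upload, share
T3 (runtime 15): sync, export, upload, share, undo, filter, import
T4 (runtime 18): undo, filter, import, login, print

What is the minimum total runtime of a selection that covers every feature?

29

T2, T4 cover every feature at runtime 11 + 18 = 29.
Any cover uses at least 2 test cases; among all covering selections none totals below 29.
Greedy by coverage-per-runtime would pick T1, T2, T4 for 31 — worse than the optimum 29.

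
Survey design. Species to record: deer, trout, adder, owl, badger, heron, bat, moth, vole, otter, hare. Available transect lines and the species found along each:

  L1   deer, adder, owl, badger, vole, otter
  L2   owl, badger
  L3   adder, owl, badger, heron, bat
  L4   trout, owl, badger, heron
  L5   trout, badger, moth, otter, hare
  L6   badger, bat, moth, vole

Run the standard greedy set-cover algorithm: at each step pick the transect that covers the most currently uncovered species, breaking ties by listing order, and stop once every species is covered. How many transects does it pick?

3

Pick 1: L1 covers 6 new species (deer, adder, owl, badger, vole, otter).
Pick 2: L5 covers 3 new species (trout, moth, hare).
Pick 3: L3 covers 2 new species (heron, bat).
Greedy uses 3 transects.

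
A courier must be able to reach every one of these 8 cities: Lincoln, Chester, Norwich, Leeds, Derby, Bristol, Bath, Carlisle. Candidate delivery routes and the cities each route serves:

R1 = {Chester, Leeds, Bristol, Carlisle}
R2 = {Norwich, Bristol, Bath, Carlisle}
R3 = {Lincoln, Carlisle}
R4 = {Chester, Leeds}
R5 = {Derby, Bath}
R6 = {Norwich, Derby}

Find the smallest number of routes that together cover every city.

R1, R2, R3, R5 together cover {Lincoln, Chester, Norwich, Leeds, Derby, Bristol, Bath, Carlisle} — every city.
No 3 of the 6 routes cover everything (all 20 triples fall short), so 4 is minimum.

4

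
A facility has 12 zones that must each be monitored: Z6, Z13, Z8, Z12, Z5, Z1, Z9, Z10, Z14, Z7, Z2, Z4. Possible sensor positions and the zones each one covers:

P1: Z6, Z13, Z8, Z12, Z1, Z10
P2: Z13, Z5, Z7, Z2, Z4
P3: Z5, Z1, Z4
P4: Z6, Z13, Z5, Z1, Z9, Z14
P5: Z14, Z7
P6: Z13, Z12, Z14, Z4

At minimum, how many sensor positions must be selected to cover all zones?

P1, P2, P4 together cover {Z6, Z13, Z8, Z12, Z5, Z1, Z9, Z10, Z14, Z7, Z2, Z4} — every zone.
No 2 of the 6 sensor positions cover everything (all 15 pairs fall short), so 3 is minimum.

3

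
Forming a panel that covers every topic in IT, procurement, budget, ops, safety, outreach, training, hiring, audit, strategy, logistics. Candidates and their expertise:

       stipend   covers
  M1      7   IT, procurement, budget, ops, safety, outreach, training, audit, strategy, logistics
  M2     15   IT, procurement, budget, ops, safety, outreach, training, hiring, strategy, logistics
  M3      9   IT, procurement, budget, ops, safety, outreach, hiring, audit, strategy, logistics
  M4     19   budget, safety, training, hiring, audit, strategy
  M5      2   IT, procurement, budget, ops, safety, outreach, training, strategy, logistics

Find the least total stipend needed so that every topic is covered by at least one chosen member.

M3, M5 cover every topic at stipend 9 + 2 = 11.
Any cover uses at least 2 members; among all covering selections none totals below 11.

11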